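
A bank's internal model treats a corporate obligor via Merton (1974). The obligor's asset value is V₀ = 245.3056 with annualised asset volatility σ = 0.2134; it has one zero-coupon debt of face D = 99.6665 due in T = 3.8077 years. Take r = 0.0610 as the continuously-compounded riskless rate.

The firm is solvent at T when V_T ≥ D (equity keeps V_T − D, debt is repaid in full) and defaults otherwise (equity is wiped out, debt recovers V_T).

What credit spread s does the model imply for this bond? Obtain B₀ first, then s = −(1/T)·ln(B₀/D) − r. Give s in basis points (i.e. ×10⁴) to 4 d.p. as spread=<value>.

spread=1.8746

d₁ = [ln(V₀/D) + (r + σ²/2)T] / (σ√T)
   = [ln(245.3056/99.6665) + (0.0610 + 0.5·0.2134²)·3.8077] / (0.2134·√3.8077)
   = [0.900675 + 0.318970] / 0.416414 = 2.928922
d₂ = d₁ − σ√T = 2.928922 − 0.416414 = 2.512507
N(d₁) = 0.998299,  N(d₂) = 0.994006,  e^(−rT) = 0.792732
E₀ = V₀·N(d₁) − D·e^(−rT)·N(d₂)
   = 245.3056·0.998299 − 99.6665·0.792732·0.994006 = 166.353121
B₀ = V₀ − E₀ = 245.3056 − 166.353121 = 78.952479
spread = −(1/T)·ln(B₀/D) − r = −(1/3.8077)·ln(78.952479/99.6665) − 0.0610 = 0.00018746
in basis points: 0.00018746 × 10⁴ = 1.8746 bp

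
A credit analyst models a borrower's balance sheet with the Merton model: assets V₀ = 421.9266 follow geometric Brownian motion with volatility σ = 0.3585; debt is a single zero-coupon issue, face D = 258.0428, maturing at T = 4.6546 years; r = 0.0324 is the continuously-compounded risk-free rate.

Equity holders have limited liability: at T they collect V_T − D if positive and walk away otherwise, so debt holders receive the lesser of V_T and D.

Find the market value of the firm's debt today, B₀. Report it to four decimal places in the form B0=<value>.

B0=196.1509

d₁ = [ln(V₀/D) + (r + σ²/2)T] / (σ√T)
   = [ln(421.9266/258.0428) + (0.0324 + 0.5·0.3585²)·4.6546] / (0.3585·√4.6546)
   = [0.491706 + 0.449919] / 0.773447 = 1.217440
d₂ = d₁ − σ√T = 1.217440 − 0.773447 = 0.443993
N(d₁) = 0.888282,  N(d₂) = 0.671476,  e^(−rT) = 0.860012
E₀ = V₀·N(d₁) − D·e^(−rT)·N(d₂)
   = 421.9266·0.888282 − 258.0428·0.860012·0.671476 = 225.775680
B₀ = V₀ − E₀ = 421.9266 − 225.775680 = 196.150920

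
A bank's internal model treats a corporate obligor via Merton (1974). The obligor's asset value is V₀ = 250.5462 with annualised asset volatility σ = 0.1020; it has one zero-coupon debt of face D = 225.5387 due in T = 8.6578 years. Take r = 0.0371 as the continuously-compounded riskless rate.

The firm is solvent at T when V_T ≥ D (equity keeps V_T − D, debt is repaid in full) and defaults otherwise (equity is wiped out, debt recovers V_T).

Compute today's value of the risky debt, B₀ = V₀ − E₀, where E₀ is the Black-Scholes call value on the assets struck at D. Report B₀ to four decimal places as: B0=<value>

d₁ = [ln(V₀/D) + (r + σ²/2)T] / (σ√T)
   = [ln(250.5462/225.5387) + (0.0371 + 0.5·0.1020²)·8.6578] / (0.1020·√8.6578)
   = [0.105152 + 0.366242] / 0.300126 = 1.570652
d₂ = d₁ − σ√T = 1.570652 − 0.300126 = 1.270526
N(d₁) = 0.941868,  N(d₂) = 0.898051,  e^(−rT) = 0.725275
E₀ = V₀·N(d₁) − D·e^(−rT)·N(d₂)
   = 250.5462·0.941868 − 225.5387·0.725275·0.898051 = 89.080451
B₀ = V₀ − E₀ = 250.5462 − 89.080451 = 161.465749

B0=161.4657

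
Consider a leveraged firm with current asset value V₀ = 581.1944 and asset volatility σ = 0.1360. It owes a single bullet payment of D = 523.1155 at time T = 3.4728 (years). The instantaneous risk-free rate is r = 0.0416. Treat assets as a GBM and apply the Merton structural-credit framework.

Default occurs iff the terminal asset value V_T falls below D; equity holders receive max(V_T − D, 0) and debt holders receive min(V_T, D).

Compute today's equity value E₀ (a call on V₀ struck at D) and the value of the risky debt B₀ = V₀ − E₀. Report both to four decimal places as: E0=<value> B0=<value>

d₁ = [ln(V₀/D) + (r + σ²/2)T] / (σ√T)
   = [ln(581.1944/523.1155) + (0.0416 + 0.5·0.1360²)·3.4728] / (0.1360·√3.4728)
   = [0.105283 + 0.176585] / 0.253442 = 1.112159
d₂ = d₁ − σ√T = 1.112159 − 0.253442 = 0.858717
N(d₁) = 0.866965,  N(d₂) = 0.804752,  e^(−rT) = 0.865482
E₀ = V₀·N(d₁) − D·e^(−rT)·N(d₂)
   = 581.1944·0.866965 − 523.1155·0.865482·0.804752 = 139.526256
B₀ = V₀ − E₀ = 581.1944 − 139.526256 = 441.668144

E0=139.5263 B0=441.6681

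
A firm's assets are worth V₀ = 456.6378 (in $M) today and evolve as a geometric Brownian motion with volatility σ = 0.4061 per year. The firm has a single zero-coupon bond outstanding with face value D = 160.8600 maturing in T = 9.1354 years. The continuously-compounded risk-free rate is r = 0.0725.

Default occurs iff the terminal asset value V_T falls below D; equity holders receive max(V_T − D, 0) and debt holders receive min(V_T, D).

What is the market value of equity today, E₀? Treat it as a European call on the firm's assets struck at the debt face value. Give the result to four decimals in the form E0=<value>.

E0=381.5404

d₁ = [ln(V₀/D) + (r + σ²/2)T] / (σ√T)
   = [ln(456.6378/160.8600) + (0.0725 + 0.5·0.4061²)·9.1354] / (0.4061·√9.1354)
   = [1.043356 + 1.415609] / 1.227430 = 2.003344
d₂ = d₁ − σ√T = 2.003344 − 1.227430 = 0.775914
N(d₁) = 0.977430,  N(d₂) = 0.781100,  e^(−rT) = 0.515655
E₀ = V₀·N(d₁) − D·e^(−rT)·N(d₂)
   = 456.6378·0.977430 − 160.8600·0.515655·0.781100 = 381.540449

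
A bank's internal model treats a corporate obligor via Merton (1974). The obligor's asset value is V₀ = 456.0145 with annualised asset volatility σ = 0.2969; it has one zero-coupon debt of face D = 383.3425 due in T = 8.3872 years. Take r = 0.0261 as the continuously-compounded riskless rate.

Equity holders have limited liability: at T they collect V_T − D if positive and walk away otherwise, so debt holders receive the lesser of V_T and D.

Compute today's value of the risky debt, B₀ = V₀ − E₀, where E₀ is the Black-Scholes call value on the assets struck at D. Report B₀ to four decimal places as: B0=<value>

B0=242.8452

d₁ = [ln(V₀/D) + (r + σ²/2)T] / (σ√T)
   = [ln(456.0145/383.3425) + (0.0261 + 0.5·0.2969²)·8.3872] / (0.2969·√8.3872)
   = [0.173596 + 0.588570] / 0.859842 = 0.886402
d₂ = d₁ − σ√T = 0.886402 − 0.859842 = 0.026560
N(d₁) = 0.812300,  N(d₂) = 0.510595,  e^(−rT) = 0.803397
E₀ = V₀·N(d₁) − D·e^(−rT)·N(d₂)
   = 456.0145·0.812300 − 383.3425·0.803397·0.510595 = 213.169305
B₀ = V₀ − E₀ = 456.0145 − 213.169305 = 242.845195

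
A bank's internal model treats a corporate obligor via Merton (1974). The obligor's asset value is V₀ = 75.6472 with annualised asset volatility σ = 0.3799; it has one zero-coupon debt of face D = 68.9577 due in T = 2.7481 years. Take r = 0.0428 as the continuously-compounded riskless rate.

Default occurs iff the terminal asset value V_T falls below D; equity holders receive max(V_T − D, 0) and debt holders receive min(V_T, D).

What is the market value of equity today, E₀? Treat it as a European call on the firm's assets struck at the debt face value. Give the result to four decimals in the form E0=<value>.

E0=24.9944

d₁ = [ln(V₀/D) + (r + σ²/2)T] / (σ√T)
   = [ln(75.6472/68.9577) + (0.0428 + 0.5·0.3799²)·2.7481] / (0.3799·√2.7481)
   = [0.092587 + 0.315927] / 0.629775 = 0.648667
d₂ = d₁ − σ√T = 0.648667 − 0.629775 = 0.018892
N(d₁) = 0.741723,  N(d₂) = 0.507536,  e^(−rT) = 0.889035
E₀ = V₀·N(d₁) − D·e^(−rT)·N(d₂)
   = 75.6472·0.741723 − 68.9577·0.889035·0.507536 = 24.994359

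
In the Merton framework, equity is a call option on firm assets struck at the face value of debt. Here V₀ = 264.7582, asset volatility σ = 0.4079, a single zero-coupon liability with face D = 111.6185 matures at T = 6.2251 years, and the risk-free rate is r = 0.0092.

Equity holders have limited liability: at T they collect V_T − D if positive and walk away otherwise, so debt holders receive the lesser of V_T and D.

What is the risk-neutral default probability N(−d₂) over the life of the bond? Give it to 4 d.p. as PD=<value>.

d₁ = [ln(V₀/D) + (r + σ²/2)T] / (σ√T)
   = [ln(264.7582/111.6185) + (0.0092 + 0.5·0.4079²)·6.2251] / (0.4079·√6.2251)
   = [0.863730 + 0.575144] / 1.017717 = 1.413826
d₂ = d₁ − σ√T = 1.413826 − 1.017717 = 0.396110
risk-neutral PD = N(−d₂) = N(-0.396110) = 0.346012

PD=0.3460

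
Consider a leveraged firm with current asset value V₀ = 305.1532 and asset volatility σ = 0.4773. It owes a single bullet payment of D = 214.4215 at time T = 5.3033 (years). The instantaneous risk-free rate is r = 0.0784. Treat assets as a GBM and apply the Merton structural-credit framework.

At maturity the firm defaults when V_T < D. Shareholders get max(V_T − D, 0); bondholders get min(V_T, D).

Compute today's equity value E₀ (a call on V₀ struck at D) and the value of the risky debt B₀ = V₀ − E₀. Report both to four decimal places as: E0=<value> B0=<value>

d₁ = [ln(V₀/D) + (r + σ²/2)T] / (σ√T)
   = [ln(305.1532/214.4215) + (0.0784 + 0.5·0.4773²)·5.3033] / (0.4773·√5.3033)
   = [0.352870 + 1.019865] / 1.099169 = 1.248885
d₂ = d₁ − σ√T = 1.248885 − 1.099169 = 0.149715
N(d₁) = 0.894146,  N(d₂) = 0.559505,  e^(−rT) = 0.659826
E₀ = V₀·N(d₁) − D·e^(−rT)·N(d₂)
   = 305.1532·0.894146 − 214.4215·0.659826·0.559505 = 193.692269
B₀ = V₀ − E₀ = 305.1532 − 193.692269 = 111.460931

E0=193.6923 B0=111.4609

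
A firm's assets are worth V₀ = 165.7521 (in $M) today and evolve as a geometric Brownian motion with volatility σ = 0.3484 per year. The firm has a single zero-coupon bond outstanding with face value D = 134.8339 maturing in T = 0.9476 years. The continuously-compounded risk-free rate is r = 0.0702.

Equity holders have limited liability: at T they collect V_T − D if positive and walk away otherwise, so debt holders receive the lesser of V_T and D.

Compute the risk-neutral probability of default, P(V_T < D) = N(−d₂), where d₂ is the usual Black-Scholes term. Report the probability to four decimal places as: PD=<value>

PD=0.2626

d₁ = [ln(V₀/D) + (r + σ²/2)T] / (σ√T)
   = [ln(165.7521/134.8339) + (0.0702 + 0.5·0.3484²)·0.9476] / (0.3484·√0.9476)
   = [0.206450 + 0.124033] / 0.339149 = 0.974445
d₂ = d₁ − σ√T = 0.974445 − 0.339149 = 0.635296
risk-neutral PD = N(−d₂) = N(-0.635296) = 0.262618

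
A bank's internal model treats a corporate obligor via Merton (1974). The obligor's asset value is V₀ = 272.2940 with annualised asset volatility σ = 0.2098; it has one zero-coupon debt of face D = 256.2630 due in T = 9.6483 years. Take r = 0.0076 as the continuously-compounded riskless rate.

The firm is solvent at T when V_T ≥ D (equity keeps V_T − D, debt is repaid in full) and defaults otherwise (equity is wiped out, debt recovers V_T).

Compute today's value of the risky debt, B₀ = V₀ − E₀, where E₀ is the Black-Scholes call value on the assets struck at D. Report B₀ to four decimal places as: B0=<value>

d₁ = [ln(V₀/D) + (r + σ²/2)T] / (σ√T)
   = [ln(272.2940/256.2630) + (0.0076 + 0.5·0.2098²)·9.6483] / (0.2098·√9.6483)
   = [0.060678 + 0.285667] / 0.651675 = 0.531469
d₂ = d₁ − σ√T = 0.531469 − 0.651675 = -0.120205
N(d₁) = 0.702453,  N(d₂) = 0.452160,  e^(−rT) = 0.929297
E₀ = V₀·N(d₁) − D·e^(−rT)·N(d₂)
   = 272.2940·0.702453 − 256.2630·0.929297·0.452160 = 83.594373
B₀ = V₀ − E₀ = 272.2940 − 83.594373 = 188.699627

B0=188.6996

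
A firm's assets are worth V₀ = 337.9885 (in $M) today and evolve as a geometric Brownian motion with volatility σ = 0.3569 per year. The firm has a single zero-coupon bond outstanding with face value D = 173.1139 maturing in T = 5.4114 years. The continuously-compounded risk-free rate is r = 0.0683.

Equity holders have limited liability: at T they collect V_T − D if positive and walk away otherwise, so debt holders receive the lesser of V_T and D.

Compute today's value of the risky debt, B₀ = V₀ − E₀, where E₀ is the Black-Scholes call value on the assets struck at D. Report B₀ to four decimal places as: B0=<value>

B0=111.6774

d₁ = [ln(V₀/D) + (r + σ²/2)T] / (σ√T)
   = [ln(337.9885/173.1139) + (0.0683 + 0.5·0.3569²)·5.4114] / (0.3569·√5.4114)
   = [0.669062 + 0.714244] / 0.830236 = 1.666161
d₂ = d₁ − σ√T = 1.666161 − 0.830236 = 0.835925
N(d₁) = 0.952159,  N(d₂) = 0.798402,  e^(−rT) = 0.691012
E₀ = V₀·N(d₁) − D·e^(−rT)·N(d₂)
   = 337.9885·0.952159 − 173.1139·0.691012·0.798402 = 226.311139
B₀ = V₀ − E₀ = 337.9885 − 226.311139 = 111.677361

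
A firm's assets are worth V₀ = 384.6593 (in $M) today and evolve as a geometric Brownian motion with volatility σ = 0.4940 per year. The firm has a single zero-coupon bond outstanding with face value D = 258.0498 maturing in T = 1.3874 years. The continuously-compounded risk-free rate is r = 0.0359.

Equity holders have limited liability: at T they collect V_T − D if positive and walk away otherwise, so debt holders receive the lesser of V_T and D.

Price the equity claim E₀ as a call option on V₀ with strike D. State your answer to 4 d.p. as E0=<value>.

d₁ = [ln(V₀/D) + (r + σ²/2)T] / (σ√T)
   = [ln(384.6593/258.0498) + (0.0359 + 0.5·0.4940²)·1.3874] / (0.4940·√1.3874)
   = [0.399205 + 0.219095] / 0.581872 = 1.062605
d₂ = d₁ − σ√T = 1.062605 − 0.581872 = 0.480733
N(d₁) = 0.856020,  N(d₂) = 0.684647,  e^(−rT) = 0.951412
E₀ = V₀·N(d₁) − D·e^(−rT)·N(d₂)
   = 384.6593·0.856020 − 258.0498·0.951412·0.684647 = 161.187008

E0=161.1870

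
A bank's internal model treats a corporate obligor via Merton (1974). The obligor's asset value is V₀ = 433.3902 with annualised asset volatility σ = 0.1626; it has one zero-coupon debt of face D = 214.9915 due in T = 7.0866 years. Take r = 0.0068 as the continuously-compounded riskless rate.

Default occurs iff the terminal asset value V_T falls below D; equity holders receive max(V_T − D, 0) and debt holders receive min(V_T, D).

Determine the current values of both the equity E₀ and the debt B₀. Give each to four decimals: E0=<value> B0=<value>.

E0=230.6617 B0=202.7285

d₁ = [ln(V₀/D) + (r + σ²/2)T] / (σ√T)
   = [ln(433.3902/214.9915) + (0.0068 + 0.5·0.1626²)·7.0866] / (0.1626·√7.0866)
   = [0.701040 + 0.141869] / 0.432852 = 1.947338
d₂ = d₁ − σ√T = 1.947338 − 0.432852 = 1.514486
N(d₁) = 0.974253,  N(d₂) = 0.935049,  e^(−rT) = 0.952954
E₀ = V₀·N(d₁) − D·e^(−rT)·N(d₂)
   = 433.3902·0.974253 − 214.9915·0.952954·0.935049 = 230.661721
B₀ = V₀ − E₀ = 433.3902 − 230.661721 = 202.728479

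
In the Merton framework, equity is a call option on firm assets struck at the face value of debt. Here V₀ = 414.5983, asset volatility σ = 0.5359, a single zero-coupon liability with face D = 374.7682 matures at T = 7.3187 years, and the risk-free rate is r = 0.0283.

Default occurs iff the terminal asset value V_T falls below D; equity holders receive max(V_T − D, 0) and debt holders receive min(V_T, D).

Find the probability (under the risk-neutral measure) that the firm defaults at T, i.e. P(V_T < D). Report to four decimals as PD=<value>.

PD=0.6958

d₁ = [ln(V₀/D) + (r + σ²/2)T] / (σ√T)
   = [ln(414.5983/374.7682) + (0.0283 + 0.5·0.5359²)·7.3187] / (0.5359·√7.3187)
   = [0.101002 + 1.258044] / 1.449775 = 0.937418
d₂ = d₁ − σ√T = 0.937418 − 1.449775 = -0.512357
risk-neutral PD = N(−d₂) = N(0.512357) = 0.695799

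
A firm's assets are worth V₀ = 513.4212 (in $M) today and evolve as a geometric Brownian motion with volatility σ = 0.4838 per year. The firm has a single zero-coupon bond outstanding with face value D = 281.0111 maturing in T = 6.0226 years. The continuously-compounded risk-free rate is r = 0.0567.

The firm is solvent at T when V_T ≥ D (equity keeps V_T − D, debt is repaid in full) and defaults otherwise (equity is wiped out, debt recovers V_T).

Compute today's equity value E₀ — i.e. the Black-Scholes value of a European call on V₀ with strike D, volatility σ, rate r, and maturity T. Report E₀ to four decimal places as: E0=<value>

d₁ = [ln(V₀/D) + (r + σ²/2)T] / (σ√T)
   = [ln(513.4212/281.0111) + (0.0567 + 0.5·0.4838²)·6.0226] / (0.4838·√6.0226)
   = [0.602702 + 1.046314] / 1.187293 = 1.388887
d₂ = d₁ − σ√T = 1.388887 − 1.187293 = 0.201594
N(d₁) = 0.917566,  N(d₂) = 0.579883,  e^(−rT) = 0.710717
E₀ = V₀·N(d₁) − D·e^(−rT)·N(d₂)
   = 513.4212·0.917566 − 281.0111·0.710717·0.579883 = 355.284259

E0=355.2843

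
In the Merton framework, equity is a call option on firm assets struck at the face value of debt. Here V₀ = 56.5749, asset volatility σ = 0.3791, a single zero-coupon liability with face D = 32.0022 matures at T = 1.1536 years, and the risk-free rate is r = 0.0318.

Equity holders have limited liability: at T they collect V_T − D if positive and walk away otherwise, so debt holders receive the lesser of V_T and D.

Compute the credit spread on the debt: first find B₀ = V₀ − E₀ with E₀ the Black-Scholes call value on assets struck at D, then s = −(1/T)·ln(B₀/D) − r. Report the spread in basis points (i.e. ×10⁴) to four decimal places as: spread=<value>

spread=142.5399

d₁ = [ln(V₀/D) + (r + σ²/2)T] / (σ√T)
   = [ln(56.5749/32.0022) + (0.0318 + 0.5·0.3791²)·1.1536] / (0.3791·√1.1536)
   = [0.569761 + 0.119580] / 0.407175 = 1.692984
d₂ = d₁ − σ√T = 1.692984 − 0.407175 = 1.285808
N(d₁) = 0.954771,  N(d₂) = 0.900745,  e^(−rT) = 0.963980
E₀ = V₀·N(d₁) − D·e^(−rT)·N(d₂)
   = 56.5749·0.954771 − 32.0022·0.963980·0.900745 = 26.228534
B₀ = V₀ − E₀ = 56.5749 − 26.228534 = 30.346366
spread = −(1/T)·ln(B₀/D) − r = −(1/1.1536)·ln(30.346366/32.0022) − 0.0318 = 0.01425399
in basis points: 0.01425399 × 10⁴ = 142.5399 bp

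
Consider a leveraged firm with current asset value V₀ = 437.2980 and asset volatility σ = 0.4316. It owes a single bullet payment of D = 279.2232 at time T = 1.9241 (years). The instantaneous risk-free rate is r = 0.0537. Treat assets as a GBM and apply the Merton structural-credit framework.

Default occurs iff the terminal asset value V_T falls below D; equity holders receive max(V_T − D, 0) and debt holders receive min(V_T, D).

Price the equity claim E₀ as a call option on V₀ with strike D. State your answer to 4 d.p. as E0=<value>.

d₁ = [ln(V₀/D) + (r + σ²/2)T] / (σ√T)
   = [ln(437.2980/279.2232) + (0.0537 + 0.5·0.4316²)·1.9241] / (0.4316·√1.9241)
   = [0.448603 + 0.282533] / 0.598681 = 1.221247
d₂ = d₁ − σ√T = 1.221247 − 0.598681 = 0.622566
N(d₁) = 0.889004,  N(d₂) = 0.733215,  e^(−rT) = 0.901835
E₀ = V₀·N(d₁) − D·e^(−rT)·N(d₂)
   = 437.2980·0.889004 − 279.2232·0.901835·0.733215 = 204.126334

E0=204.1263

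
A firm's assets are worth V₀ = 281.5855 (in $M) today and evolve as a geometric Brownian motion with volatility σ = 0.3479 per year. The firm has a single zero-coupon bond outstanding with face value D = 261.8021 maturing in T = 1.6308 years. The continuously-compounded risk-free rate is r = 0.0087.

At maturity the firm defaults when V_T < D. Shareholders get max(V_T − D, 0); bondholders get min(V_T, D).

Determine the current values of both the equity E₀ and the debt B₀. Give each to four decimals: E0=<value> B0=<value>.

E0=60.0657 B0=221.5198

d₁ = [ln(V₀/D) + (r + σ²/2)T] / (σ√T)
   = [ln(281.5855/261.8021) + (0.0087 + 0.5·0.3479²)·1.6308] / (0.3479·√1.6308)
   = [0.072847 + 0.112879] / 0.444278 = 0.418042
d₂ = d₁ − σ√T = 0.418042 − 0.444278 = -0.026236
N(d₁) = 0.662042,  N(d₂) = 0.489534,  e^(−rT) = 0.985912
E₀ = V₀·N(d₁) − D·e^(−rT)·N(d₂)
   = 281.5855·0.662042 − 261.8021·0.985912·0.489534 = 60.065701
B₀ = V₀ − E₀ = 281.5855 − 60.065701 = 221.519799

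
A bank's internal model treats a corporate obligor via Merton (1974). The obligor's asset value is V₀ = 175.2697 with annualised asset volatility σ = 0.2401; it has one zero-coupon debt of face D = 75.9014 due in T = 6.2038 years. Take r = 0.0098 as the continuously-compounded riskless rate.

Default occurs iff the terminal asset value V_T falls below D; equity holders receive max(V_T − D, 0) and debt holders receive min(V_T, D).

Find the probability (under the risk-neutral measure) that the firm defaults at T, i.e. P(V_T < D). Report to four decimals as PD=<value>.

d₁ = [ln(V₀/D) + (r + σ²/2)T] / (σ√T)
   = [ln(175.2697/75.9014) + (0.0098 + 0.5·0.2401²)·6.2038] / (0.2401·√6.2038)
   = [0.836891 + 0.239616] / 0.598027 = 1.800096
d₂ = d₁ − σ√T = 1.800096 − 0.598027 = 1.202068
risk-neutral PD = N(−d₂) = N(-1.202068) = 0.114669

PD=0.1147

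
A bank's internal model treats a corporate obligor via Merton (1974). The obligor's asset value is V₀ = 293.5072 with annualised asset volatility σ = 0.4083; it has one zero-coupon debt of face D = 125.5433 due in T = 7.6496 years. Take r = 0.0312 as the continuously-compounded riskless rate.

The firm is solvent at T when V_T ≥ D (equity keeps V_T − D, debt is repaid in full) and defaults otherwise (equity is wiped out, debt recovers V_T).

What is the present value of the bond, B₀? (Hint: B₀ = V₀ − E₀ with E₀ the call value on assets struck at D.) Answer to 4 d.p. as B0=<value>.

d₁ = [ln(V₀/D) + (r + σ²/2)T] / (σ√T)
   = [ln(293.5072/125.5433) + (0.0312 + 0.5·0.4083²)·7.6496] / (0.4083·√7.6496)
   = [0.849251 + 0.876296] / 1.129272 = 1.528017
d₂ = d₁ − σ√T = 1.528017 − 1.129272 = 0.398744
N(d₁) = 0.936746,  N(d₂) = 0.654959,  e^(−rT) = 0.787677
E₀ = V₀·N(d₁) − D·e^(−rT)·N(d₂)
   = 293.5072·0.936746 − 125.5433·0.787677·0.654959 = 210.174341
B₀ = V₀ − E₀ = 293.5072 − 210.174341 = 83.332859

B0=83.3329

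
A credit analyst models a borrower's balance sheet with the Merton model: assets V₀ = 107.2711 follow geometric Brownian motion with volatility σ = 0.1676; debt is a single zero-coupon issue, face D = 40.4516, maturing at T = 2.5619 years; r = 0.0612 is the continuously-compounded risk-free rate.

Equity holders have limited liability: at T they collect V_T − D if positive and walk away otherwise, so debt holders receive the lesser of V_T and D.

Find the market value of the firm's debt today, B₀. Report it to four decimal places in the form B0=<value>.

d₁ = [ln(V₀/D) + (r + σ²/2)T] / (σ√T)
   = [ln(107.2711/40.4516) + (0.0612 + 0.5·0.1676²)·2.5619] / (0.1676·√2.5619)
   = [0.975253 + 0.192770] / 0.268259 = 4.354079
d₂ = d₁ − σ√T = 4.354079 − 0.268259 = 4.085819
N(d₁) = 0.999993,  N(d₂) = 0.999978,  e^(−rT) = 0.854885
E₀ = V₀·N(d₁) − D·e^(−rT)·N(d₂)
   = 107.2711·0.999993 − 40.4516·0.854885·0.999978 = 72.689675
B₀ = V₀ − E₀ = 107.2711 − 72.689675 = 34.581425

B0=34.5814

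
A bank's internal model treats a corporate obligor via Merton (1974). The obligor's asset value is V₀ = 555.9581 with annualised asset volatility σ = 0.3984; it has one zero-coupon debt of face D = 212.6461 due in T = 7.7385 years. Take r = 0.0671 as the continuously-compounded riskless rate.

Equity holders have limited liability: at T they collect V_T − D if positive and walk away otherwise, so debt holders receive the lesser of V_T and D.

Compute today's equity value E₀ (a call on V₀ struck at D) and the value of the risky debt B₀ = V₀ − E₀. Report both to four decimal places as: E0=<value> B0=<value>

E0=440.5857 B0=115.3724

d₁ = [ln(V₀/D) + (r + σ²/2)T] / (σ√T)
   = [ln(555.9581/212.6461) + (0.0671 + 0.5·0.3984²)·7.7385] / (0.3984·√7.7385)
   = [0.961064 + 1.133391] / 1.108275 = 1.889832
d₂ = d₁ − σ√T = 1.889832 − 1.108275 = 0.781556
N(d₁) = 0.970610,  N(d₂) = 0.782762,  e^(−rT) = 0.594965
E₀ = V₀·N(d₁) − D·e^(−rT)·N(d₂)
   = 555.9581·0.970610 − 212.6461·0.594965·0.782762 = 440.585698
B₀ = V₀ − E₀ = 555.9581 − 440.585698 = 115.372402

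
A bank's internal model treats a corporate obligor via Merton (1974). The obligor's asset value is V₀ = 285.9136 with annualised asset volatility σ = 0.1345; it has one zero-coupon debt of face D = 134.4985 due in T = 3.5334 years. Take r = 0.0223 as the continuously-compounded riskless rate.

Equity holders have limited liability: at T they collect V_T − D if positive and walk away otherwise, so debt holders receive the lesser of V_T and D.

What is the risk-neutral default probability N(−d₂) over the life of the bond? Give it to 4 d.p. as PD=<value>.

PD=0.0008

d₁ = [ln(V₀/D) + (r + σ²/2)T] / (σ√T)
   = [ln(285.9136/134.4985) + (0.0223 + 0.5·0.1345²)·3.5334] / (0.1345·√3.5334)
   = [0.754137 + 0.110755] / 0.252824 = 3.420920
d₂ = d₁ − σ√T = 3.420920 − 0.252824 = 3.168096
risk-neutral PD = N(−d₂) = N(-3.168096) = 0.000767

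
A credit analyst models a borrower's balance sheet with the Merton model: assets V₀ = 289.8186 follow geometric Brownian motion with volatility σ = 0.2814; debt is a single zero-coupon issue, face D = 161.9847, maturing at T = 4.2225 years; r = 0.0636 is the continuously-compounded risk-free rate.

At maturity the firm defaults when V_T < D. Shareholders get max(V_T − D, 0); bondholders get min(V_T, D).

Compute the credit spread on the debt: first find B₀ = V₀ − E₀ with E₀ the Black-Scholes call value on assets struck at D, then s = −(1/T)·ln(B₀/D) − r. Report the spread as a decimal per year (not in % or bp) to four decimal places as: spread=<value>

d₁ = [ln(V₀/D) + (r + σ²/2)T] / (σ√T)
   = [ln(289.8186/161.9847) + (0.0636 + 0.5·0.2814²)·4.2225] / (0.2814·√4.2225)
   = [0.581753 + 0.435732] / 0.578241 = 1.759622
d₂ = d₁ − σ√T = 1.759622 − 0.578241 = 1.181381
N(d₁) = 0.960764,  N(d₂) = 0.881274,  e^(−rT) = 0.764486
E₀ = V₀·N(d₁) − D·e^(−rT)·N(d₂)
   = 289.8186·0.960764 − 161.9847·0.764486·0.881274 = 169.314595
B₀ = V₀ − E₀ = 289.8186 − 169.314595 = 120.504005
spread = −(1/T)·ln(B₀/D) − r = −(1/4.2225)·ln(120.504005/161.9847) − 0.0636 = 0.00645776

spread=0.0065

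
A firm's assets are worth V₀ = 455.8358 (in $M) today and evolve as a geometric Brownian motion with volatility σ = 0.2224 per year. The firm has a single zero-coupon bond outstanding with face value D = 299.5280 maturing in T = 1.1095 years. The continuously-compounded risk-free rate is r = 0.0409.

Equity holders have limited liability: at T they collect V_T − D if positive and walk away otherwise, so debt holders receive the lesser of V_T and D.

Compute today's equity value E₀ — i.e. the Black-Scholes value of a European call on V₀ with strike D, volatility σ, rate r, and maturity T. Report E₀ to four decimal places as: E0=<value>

d₁ = [ln(V₀/D) + (r + σ²/2)T] / (σ√T)
   = [ln(455.8358/299.5280) + (0.0409 + 0.5·0.2224²)·1.1095] / (0.2224·√1.1095)
   = [0.419925 + 0.072817] / 0.234260 = 2.103397
d₂ = d₁ − σ√T = 2.103397 − 0.234260 = 1.869137
N(d₁) = 0.982284,  N(d₂) = 0.969198,  e^(−rT) = 0.955636
E₀ = V₀·N(d₁) − D·e^(−rT)·N(d₂)
   = 455.8358·0.982284 − 299.5280·0.955636·0.969198 = 170.337507

E0=170.3375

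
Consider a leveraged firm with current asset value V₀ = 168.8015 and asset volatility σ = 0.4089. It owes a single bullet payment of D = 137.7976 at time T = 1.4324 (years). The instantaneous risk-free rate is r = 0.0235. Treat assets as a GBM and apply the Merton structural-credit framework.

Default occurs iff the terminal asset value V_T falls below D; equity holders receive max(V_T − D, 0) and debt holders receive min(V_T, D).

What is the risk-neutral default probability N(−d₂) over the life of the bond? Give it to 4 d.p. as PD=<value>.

d₁ = [ln(V₀/D) + (r + σ²/2)T] / (σ√T)
   = [ln(168.8015/137.7976) + (0.0235 + 0.5·0.4089²)·1.4324] / (0.4089·√1.4324)
   = [0.202938 + 0.153409] / 0.489383 = 0.728155
d₂ = d₁ − σ√T = 0.728155 − 0.489383 = 0.238772
risk-neutral PD = N(−d₂) = N(-0.238772) = 0.405641

PD=0.4056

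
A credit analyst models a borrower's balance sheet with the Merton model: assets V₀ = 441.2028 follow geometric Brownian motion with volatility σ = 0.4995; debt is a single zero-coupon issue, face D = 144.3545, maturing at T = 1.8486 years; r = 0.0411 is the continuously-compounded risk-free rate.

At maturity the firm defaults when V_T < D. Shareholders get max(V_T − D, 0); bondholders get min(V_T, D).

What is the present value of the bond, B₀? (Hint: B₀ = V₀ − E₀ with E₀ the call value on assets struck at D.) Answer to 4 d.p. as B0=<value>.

d₁ = [ln(V₀/D) + (r + σ²/2)T] / (σ√T)
   = [ln(441.2028/144.3545) + (0.0411 + 0.5·0.4995²)·1.8486] / (0.4995·√1.8486)
   = [1.117233 + 0.306591] / 0.679136 = 2.096520
d₂ = d₁ − σ√T = 2.096520 − 0.679136 = 1.417384
N(d₁) = 0.981982,  N(d₂) = 0.921815,  e^(−rT) = 0.926837
E₀ = V₀·N(d₁) − D·e^(−rT)·N(d₂)
   = 441.2028·0.981982 − 144.3545·0.926837·0.921815 = 309.920749
B₀ = V₀ − E₀ = 441.2028 − 309.920749 = 131.282051

B0=131.2821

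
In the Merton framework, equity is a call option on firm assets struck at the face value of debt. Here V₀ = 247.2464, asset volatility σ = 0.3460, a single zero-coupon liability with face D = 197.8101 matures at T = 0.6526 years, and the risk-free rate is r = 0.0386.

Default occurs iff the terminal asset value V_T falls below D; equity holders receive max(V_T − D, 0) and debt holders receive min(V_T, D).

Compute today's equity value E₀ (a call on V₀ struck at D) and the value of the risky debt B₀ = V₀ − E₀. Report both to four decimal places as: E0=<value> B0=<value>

d₁ = [ln(V₀/D) + (r + σ²/2)T] / (σ√T)
   = [ln(247.2464/197.8101) + (0.0386 + 0.5·0.3460²)·0.6526] / (0.3460·√0.6526)
   = [0.223078 + 0.064254] / 0.279511 = 1.027978
d₂ = d₁ − σ√T = 1.027978 − 0.279511 = 0.748466
N(d₁) = 0.848020,  N(d₂) = 0.772911,  e^(−rT) = 0.975124
E₀ = V₀·N(d₁) − D·e^(−rT)·N(d₂)
   = 247.2464·0.848020 − 197.8101·0.975124·0.772911 = 60.583586
B₀ = V₀ − E₀ = 247.2464 − 60.583586 = 186.662814

E0=60.5836 B0=186.6628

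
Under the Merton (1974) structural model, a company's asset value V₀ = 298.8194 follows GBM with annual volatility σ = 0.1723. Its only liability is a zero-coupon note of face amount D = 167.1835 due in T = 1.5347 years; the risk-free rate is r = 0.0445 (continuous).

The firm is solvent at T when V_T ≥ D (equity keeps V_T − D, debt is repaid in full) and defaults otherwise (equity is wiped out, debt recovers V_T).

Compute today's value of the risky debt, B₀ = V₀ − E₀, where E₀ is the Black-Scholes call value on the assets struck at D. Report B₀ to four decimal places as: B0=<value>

B0=156.1318

d₁ = [ln(V₀/D) + (r + σ²/2)T] / (σ√T)
   = [ln(298.8194/167.1835) + (0.0445 + 0.5·0.1723²)·1.5347] / (0.1723·√1.5347)
   = [0.580747 + 0.091075] / 0.213450 = 3.147438
d₂ = d₁ − σ√T = 3.147438 − 0.213450 = 2.933988
N(d₁) = 0.999176,  N(d₂) = 0.998327,  e^(−rT) = 0.933986
E₀ = V₀·N(d₁) − D·e^(−rT)·N(d₂)
   = 298.8194·0.999176 − 167.1835·0.933986·0.998327 = 142.687575
B₀ = V₀ − E₀ = 298.8194 − 142.687575 = 156.131825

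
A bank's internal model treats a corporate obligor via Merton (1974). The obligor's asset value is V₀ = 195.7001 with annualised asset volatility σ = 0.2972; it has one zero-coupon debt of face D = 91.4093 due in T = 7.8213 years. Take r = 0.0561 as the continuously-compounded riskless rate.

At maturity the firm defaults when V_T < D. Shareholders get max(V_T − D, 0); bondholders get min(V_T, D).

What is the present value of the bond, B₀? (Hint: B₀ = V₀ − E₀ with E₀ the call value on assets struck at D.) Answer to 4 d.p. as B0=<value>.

d₁ = [ln(V₀/D) + (r + σ²/2)T] / (σ√T)
   = [ln(195.7001/91.4093) + (0.0561 + 0.5·0.2972²)·7.8213] / (0.2972·√7.8213)
   = [0.761236 + 0.784194] / 0.831167 = 1.859350
d₂ = d₁ − σ√T = 1.859350 − 0.831167 = 1.028183
N(d₁) = 0.968511,  N(d₂) = 0.848068,  e^(−rT) = 0.644826
E₀ = V₀·N(d₁) − D·e^(−rT)·N(d₂)
   = 195.7001·0.968511 − 91.4093·0.644826·0.848068 = 139.549993
B₀ = V₀ − E₀ = 195.7001 − 139.549993 = 56.150107

B0=56.1501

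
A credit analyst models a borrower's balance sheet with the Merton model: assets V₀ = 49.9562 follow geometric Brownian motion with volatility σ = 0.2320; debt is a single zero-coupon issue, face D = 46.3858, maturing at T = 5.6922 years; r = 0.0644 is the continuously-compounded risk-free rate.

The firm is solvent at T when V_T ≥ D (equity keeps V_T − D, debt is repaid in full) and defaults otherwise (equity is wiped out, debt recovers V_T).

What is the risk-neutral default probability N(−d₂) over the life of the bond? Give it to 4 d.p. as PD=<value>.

d₁ = [ln(V₀/D) + (r + σ²/2)T] / (σ√T)
   = [ln(49.9562/46.3858) + (0.0644 + 0.5·0.2320²)·5.6922] / (0.2320·√5.6922)
   = [0.074153 + 0.519766] / 0.553513 = 1.072999
d₂ = d₁ − σ√T = 1.072999 − 0.553513 = 0.519486
risk-neutral PD = N(−d₂) = N(-0.519486) = 0.301711

PD=0.3017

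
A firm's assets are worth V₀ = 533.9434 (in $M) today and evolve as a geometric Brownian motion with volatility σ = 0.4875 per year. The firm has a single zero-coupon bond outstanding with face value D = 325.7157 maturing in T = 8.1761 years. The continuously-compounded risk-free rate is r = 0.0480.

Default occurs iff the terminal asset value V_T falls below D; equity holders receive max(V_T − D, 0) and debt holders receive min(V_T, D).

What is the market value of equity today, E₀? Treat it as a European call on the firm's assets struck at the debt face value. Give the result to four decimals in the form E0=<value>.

E0=380.5646

d₁ = [ln(V₀/D) + (r + σ²/2)T] / (σ√T)
   = [ln(533.9434/325.7157) + (0.0480 + 0.5·0.4875²)·8.1761] / (0.4875·√8.1761)
   = [0.494265 + 1.364003] / 1.393952 = 1.333094
d₂ = d₁ − σ√T = 1.333094 − 1.393952 = -0.060858
N(d₁) = 0.908749,  N(d₂) = 0.475736,  e^(−rT) = 0.675398
E₀ = V₀·N(d₁) − D·e^(−rT)·N(d₂)
   = 533.9434·0.908749 − 325.7157·0.675398·0.475736 = 380.564629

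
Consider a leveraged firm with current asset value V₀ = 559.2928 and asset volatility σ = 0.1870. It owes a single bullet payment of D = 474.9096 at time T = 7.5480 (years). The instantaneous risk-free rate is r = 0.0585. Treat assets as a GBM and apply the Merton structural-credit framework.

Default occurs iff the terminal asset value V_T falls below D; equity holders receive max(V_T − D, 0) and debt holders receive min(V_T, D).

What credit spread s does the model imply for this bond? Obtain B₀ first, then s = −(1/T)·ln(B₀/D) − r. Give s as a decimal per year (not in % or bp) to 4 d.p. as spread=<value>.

d₁ = [ln(V₀/D) + (r + σ²/2)T] / (σ√T)
   = [ln(559.2928/474.9096) + (0.0585 + 0.5·0.1870²)·7.5480] / (0.1870·√7.5480)
   = [0.163549 + 0.573531] / 0.513757 = 1.434686
d₂ = d₁ − σ√T = 1.434686 − 0.513757 = 0.920929
N(d₁) = 0.924312,  N(d₂) = 0.821456,  e^(−rT) = 0.643034
E₀ = V₀·N(d₁) − D·e^(−rT)·N(d₂)
   = 559.2928·0.924312 − 474.9096·0.643034·0.821456 = 266.102151
B₀ = V₀ − E₀ = 559.2928 − 266.102151 = 293.190649
spread = −(1/T)·ln(B₀/D) − r = −(1/7.5480)·ln(293.190649/474.9096) − 0.0585 = 0.00539791

spread=0.0054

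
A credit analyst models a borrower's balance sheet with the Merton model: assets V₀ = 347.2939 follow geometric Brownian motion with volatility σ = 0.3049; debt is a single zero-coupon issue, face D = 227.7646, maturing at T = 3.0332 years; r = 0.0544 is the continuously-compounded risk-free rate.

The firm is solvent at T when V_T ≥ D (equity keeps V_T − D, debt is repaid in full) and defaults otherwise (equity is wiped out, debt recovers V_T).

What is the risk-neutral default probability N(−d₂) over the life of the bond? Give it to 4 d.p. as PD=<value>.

d₁ = [ln(V₀/D) + (r + σ²/2)T] / (σ√T)
   = [ln(347.2939/227.7646) + (0.0544 + 0.5·0.3049²)·3.0332] / (0.3049·√3.0332)
   = [0.421859 + 0.305995] / 0.531016 = 1.370681
d₂ = d₁ − σ√T = 1.370681 − 0.531016 = 0.839664
risk-neutral PD = N(−d₂) = N(-0.839664) = 0.200548

PD=0.2005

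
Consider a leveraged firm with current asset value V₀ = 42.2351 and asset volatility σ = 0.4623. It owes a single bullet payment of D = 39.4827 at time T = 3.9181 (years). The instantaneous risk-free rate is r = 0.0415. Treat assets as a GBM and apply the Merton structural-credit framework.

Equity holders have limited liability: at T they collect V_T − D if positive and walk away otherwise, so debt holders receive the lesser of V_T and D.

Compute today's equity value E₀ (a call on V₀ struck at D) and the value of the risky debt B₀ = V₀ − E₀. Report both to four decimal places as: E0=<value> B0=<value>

E0=18.0949 B0=24.1402

d₁ = [ln(V₀/D) + (r + σ²/2)T] / (σ√T)
   = [ln(42.2351/39.4827) + (0.0415 + 0.5·0.4623²)·3.9181] / (0.4623·√3.9181)
   = [0.067389 + 0.581292] / 0.915085 = 0.708875
d₂ = d₁ − σ√T = 0.708875 − 0.915085 = -0.206211
N(d₁) = 0.760799,  N(d₂) = 0.418313,  e^(−rT) = 0.849930
E₀ = V₀·N(d₁) − D·e^(−rT)·N(d₂)
   = 42.2351·0.760799 − 39.4827·0.849930·0.418313 = 18.094859
B₀ = V₀ − E₀ = 42.2351 − 18.094859 = 24.140241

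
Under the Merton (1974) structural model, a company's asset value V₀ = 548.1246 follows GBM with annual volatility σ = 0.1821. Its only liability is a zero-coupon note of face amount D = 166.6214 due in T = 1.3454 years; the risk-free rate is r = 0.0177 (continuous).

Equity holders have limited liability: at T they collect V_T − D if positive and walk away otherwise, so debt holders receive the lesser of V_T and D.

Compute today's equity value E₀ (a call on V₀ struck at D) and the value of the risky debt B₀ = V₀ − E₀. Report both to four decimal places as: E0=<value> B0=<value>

d₁ = [ln(V₀/D) + (r + σ²/2)T] / (σ√T)
   = [ln(548.1246/166.6214) + (0.0177 + 0.5·0.1821²)·1.3454] / (0.1821·√1.3454)
   = [1.190778 + 0.046121] / 0.211220 = 5.855967
d₂ = d₁ − σ√T = 5.855967 − 0.211220 = 5.644746
N(d₁) = 1.000000,  N(d₂) = 1.000000,  e^(−rT) = 0.976468
E₀ = V₀·N(d₁) − D·e^(−rT)·N(d₂)
   = 548.1246·1.000000 − 166.6214·0.976468·1.000000 = 385.424181
B₀ = V₀ − E₀ = 548.1246 − 385.424181 = 162.700419

E0=385.4242 B0=162.7004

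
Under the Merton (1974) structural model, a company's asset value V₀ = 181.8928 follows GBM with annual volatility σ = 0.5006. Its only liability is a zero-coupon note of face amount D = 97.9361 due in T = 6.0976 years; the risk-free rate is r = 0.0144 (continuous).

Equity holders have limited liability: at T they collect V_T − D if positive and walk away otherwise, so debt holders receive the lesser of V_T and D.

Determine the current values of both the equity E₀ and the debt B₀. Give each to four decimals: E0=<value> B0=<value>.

E0=117.4062 B0=64.4866

d₁ = [ln(V₀/D) + (r + σ²/2)T] / (σ√T)
   = [ln(181.8928/97.9361) + (0.0144 + 0.5·0.5006²)·6.0976] / (0.5006·√6.0976)
   = [0.619102 + 0.851836] / 1.236148 = 1.189937
d₂ = d₁ − σ√T = 1.189937 − 1.236148 = -0.046210
N(d₁) = 0.882964,  N(d₂) = 0.481571,  e^(−rT) = 0.915939
E₀ = V₀·N(d₁) − D·e^(−rT)·N(d₂)
   = 181.8928·0.882964 − 97.9361·0.915939·0.481571 = 117.406247
B₀ = V₀ − E₀ = 181.8928 − 117.406247 = 64.486553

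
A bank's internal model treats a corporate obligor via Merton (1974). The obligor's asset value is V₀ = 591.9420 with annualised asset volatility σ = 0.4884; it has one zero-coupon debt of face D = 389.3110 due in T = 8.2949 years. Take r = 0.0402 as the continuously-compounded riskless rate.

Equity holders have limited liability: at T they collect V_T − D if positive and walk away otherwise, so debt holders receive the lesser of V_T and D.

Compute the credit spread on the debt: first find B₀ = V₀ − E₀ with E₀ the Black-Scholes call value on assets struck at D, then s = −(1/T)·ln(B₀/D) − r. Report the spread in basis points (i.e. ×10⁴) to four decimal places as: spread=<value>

d₁ = [ln(V₀/D) + (r + σ²/2)T] / (σ√T)
   = [ln(591.9420/389.3110) + (0.0402 + 0.5·0.4884²)·8.2949] / (0.4884·√8.2949)
   = [0.419030 + 1.322765] / 1.406634 = 1.238272
d₂ = d₁ − σ√T = 1.238272 − 1.406634 = -0.168363
N(d₁) = 0.892192,  N(d₂) = 0.433149,  e^(−rT) = 0.716444
E₀ = V₀·N(d₁) − D·e^(−rT)·N(d₂)
   = 591.9420·0.892192 − 389.3110·0.716444·0.433149 = 407.312379
B₀ = V₀ − E₀ = 591.9420 − 407.312379 = 184.629621
spread = −(1/T)·ln(B₀/D) − r = −(1/8.2949)·ln(184.629621/389.3110) − 0.0402 = 0.04973800
in basis points: 0.04973800 × 10⁴ = 497.3800 bp

spread=497.3800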